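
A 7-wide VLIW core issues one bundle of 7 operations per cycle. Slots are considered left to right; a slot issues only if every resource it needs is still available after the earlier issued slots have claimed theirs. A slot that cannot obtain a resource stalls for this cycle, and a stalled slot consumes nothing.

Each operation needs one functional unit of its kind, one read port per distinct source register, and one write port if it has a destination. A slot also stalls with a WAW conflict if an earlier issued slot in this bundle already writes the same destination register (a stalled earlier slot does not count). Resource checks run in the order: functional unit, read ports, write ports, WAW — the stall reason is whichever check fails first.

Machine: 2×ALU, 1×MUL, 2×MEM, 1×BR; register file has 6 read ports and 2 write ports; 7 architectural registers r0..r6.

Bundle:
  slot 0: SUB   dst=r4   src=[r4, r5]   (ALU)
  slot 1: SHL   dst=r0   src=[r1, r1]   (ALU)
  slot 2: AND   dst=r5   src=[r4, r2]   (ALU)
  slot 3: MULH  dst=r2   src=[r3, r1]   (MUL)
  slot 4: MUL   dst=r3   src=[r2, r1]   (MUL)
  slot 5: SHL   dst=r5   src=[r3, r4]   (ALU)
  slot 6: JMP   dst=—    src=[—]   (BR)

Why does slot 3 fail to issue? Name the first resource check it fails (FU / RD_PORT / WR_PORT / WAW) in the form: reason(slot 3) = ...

reason(slot 3) = WR_PORT

(0) want 1×ALU +2rd +1wr — yes → AL1|MU1|ME2|BR1|rd4|wr1
(1) want 1×ALU +1rd +1wr — yes → AL0|MU1|ME2|BR1|rd3|wr0
(2) want 1×ALU +2rd +1wr — FU → AL0|MU1|ME2|BR1|rd3|wr0
(3) want 1×MUL +2rd +1wr — WR_PORT → AL0|MU1|ME2|BR1|rd3|wr0
(4) want 1×MUL +2rd +1wr — WR_PORT → AL0|MU1|ME2|BR1|rd3|wr0
(5) want 1×ALU +2rd +1wr — FU → AL0|MU1|ME2|BR1|rd3|wr0
(6) want 1×BR +0rd +0wr — yes → AL0|MU1|ME2|BR0|rd3|wr0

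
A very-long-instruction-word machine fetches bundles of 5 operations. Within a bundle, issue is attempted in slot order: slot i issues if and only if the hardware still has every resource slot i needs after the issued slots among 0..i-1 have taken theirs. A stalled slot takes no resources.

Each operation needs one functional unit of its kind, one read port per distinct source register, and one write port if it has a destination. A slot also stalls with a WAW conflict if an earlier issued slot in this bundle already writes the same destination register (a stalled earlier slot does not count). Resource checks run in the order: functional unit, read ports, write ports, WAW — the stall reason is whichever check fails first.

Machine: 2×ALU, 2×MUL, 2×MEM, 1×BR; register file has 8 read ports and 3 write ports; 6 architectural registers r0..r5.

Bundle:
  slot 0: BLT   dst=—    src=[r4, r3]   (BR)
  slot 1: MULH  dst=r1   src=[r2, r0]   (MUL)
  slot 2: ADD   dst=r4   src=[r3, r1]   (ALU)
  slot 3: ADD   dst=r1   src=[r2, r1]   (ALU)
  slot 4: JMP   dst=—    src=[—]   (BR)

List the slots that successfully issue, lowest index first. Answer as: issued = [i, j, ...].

[0] BR needs rd=2 wr=0: ok; after: ALU=2 MUL=2 MEM=2 BR=0, R=6, W=3
[1] MUL needs rd=2 wr=1: ok; after: ALU=2 MUL=1 MEM=2 BR=0, R=4, W=2
[2] ALU needs rd=2 wr=1: ok; after: ALU=1 MUL=1 MEM=2 BR=0, R=2, W=1
[3] ALU needs rd=2 wr=1: WAW; after: ALU=1 MUL=1 MEM=2 BR=0, R=2, W=1
[4] BR needs rd=0 wr=0: FU; after: ALU=1 MUL=1 MEM=2 BR=0, R=2, W=1

issued = [0, 1, 2]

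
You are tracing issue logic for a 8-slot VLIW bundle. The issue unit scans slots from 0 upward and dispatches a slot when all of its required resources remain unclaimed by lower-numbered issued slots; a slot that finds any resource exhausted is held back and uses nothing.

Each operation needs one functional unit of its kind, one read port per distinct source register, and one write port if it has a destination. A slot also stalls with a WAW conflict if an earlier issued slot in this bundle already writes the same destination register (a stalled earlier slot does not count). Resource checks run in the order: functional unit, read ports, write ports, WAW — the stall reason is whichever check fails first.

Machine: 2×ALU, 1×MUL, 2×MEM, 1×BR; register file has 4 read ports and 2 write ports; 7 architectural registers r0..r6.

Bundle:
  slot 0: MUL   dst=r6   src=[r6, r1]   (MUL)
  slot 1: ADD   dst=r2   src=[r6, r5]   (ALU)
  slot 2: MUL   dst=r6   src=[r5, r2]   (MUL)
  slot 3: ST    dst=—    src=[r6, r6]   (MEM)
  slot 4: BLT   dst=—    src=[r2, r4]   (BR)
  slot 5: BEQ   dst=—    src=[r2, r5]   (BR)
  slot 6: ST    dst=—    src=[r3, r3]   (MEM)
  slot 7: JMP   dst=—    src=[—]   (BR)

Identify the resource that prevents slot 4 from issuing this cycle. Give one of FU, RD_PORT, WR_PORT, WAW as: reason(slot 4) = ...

reason(slot 4) = RD_PORT

(0) want 1×MUL +2rd +1wr — yes → AL2|MU0|ME2|BR1|rd2|wr1
(1) want 1×ALU +2rd +1wr — yes → AL1|MU0|ME2|BR1|rd0|wr0
(2) want 1×MUL +2rd +1wr — FU → AL1|MU0|ME2|BR1|rd0|wr0
(3) want 1×MEM +1rd +0wr — RD_PORT → AL1|MU0|ME2|BR1|rd0|wr0
(4) want 1×BR +2rd +0wr — RD_PORT → AL1|MU0|ME2|BR1|rd0|wr0
(5) want 1×BR +2rd +0wr — RD_PORT → AL1|MU0|ME2|BR1|rd0|wr0
(6) want 1×MEM +1rd +0wr — RD_PORT → AL1|MU0|ME2|BR1|rd0|wr0
(7) want 1×BR +0rd +0wr — yes → AL1|MU0|ME2|BR0|rd0|wr0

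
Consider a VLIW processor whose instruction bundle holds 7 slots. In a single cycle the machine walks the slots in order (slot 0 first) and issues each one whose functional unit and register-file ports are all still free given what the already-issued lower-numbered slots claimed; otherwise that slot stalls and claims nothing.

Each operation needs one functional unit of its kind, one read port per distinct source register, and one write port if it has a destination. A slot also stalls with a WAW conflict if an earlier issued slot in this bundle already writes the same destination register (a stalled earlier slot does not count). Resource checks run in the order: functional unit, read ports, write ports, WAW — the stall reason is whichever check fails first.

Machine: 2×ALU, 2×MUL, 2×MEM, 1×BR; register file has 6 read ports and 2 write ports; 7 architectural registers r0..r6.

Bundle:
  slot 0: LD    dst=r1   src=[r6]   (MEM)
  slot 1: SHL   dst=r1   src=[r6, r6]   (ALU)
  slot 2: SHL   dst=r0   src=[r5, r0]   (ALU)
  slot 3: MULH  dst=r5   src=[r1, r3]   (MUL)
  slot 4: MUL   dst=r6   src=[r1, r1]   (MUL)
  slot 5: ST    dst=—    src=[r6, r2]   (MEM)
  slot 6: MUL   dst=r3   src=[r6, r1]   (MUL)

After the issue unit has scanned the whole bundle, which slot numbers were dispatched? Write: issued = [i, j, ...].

slot 0 (MEM): ISSUE — free A2,Mu2,Ld1,B1 rp5 wp1
slot 1 (ALU): stall WAW — free A2,Mu2,Ld1,B1 rp5 wp1
slot 2 (ALU): ISSUE — free A1,Mu2,Ld1,B1 rp3 wp0
slot 3 (MUL): stall WR_PORT — free A1,Mu2,Ld1,B1 rp3 wp0
slot 4 (MUL): stall WR_PORT — free A1,Mu2,Ld1,B1 rp3 wp0
slot 5 (MEM): ISSUE — free A1,Mu2,Ld0,B1 rp1 wp0
slot 6 (MUL): stall RD_PORT — free A1,Mu2,Ld0,B1 rp1 wp0

issued = [0, 2, 5]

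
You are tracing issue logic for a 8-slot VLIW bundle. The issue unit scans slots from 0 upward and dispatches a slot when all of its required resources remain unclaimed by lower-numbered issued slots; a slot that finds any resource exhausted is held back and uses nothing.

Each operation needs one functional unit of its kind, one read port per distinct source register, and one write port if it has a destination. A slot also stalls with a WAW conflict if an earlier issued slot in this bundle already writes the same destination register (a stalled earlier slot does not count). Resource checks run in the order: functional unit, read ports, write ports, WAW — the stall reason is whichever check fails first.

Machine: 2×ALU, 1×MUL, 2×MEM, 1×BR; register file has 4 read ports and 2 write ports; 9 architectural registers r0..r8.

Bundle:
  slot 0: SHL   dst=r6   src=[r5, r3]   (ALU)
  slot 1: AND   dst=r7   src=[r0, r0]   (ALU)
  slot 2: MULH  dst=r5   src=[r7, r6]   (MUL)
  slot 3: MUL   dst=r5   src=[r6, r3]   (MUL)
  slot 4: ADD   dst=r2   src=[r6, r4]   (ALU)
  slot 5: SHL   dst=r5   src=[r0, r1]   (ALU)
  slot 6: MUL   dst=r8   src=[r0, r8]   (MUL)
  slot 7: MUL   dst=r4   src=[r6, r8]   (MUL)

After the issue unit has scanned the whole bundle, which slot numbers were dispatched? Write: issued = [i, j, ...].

issued = [0, 1]

  0. ALU→r6 ⇒ go  {1A/1Mu/2Ld/1B | 2r 1w}
  1. ALU→r7 ⇒ go  {0A/1Mu/2Ld/1B | 1r 0w}
  2. MUL→r5 ⇒ no(RD_PORT)  {0A/1Mu/2Ld/1B | 1r 0w}
  3. MUL→r5 ⇒ no(RD_PORT)  {0A/1Mu/2Ld/1B | 1r 0w}
  4. ALU→r2 ⇒ no(FU)  {0A/1Mu/2Ld/1B | 1r 0w}
  5. ALU→r5 ⇒ no(FU)  {0A/1Mu/2Ld/1B | 1r 0w}
  6. MUL→r8 ⇒ no(RD_PORT)  {0A/1Mu/2Ld/1B | 1r 0w}
  7. MUL→r4 ⇒ no(RD_PORT)  {0A/1Mu/2Ld/1B | 1r 0w}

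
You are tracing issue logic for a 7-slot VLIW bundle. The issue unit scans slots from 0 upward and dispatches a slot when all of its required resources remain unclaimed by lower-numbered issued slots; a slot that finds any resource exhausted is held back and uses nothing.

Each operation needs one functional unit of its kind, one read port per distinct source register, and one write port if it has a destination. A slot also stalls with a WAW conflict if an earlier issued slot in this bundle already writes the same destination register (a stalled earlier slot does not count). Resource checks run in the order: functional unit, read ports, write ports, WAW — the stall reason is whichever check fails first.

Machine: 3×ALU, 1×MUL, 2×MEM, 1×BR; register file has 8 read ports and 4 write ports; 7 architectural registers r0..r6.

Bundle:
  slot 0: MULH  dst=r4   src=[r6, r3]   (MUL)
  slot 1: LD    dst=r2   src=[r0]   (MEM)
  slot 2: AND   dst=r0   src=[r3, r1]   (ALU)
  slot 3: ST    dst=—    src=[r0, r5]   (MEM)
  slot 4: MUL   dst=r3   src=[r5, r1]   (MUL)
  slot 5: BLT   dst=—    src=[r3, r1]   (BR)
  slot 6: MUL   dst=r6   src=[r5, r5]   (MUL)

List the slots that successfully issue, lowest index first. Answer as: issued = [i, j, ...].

issued = [0, 1, 2, 3]

slot 0 (MUL): ISSUE — free A3,Mu0,Ld2,B1 rp6 wp3
slot 1 (MEM): ISSUE — free A3,Mu0,Ld1,B1 rp5 wp2
slot 2 (ALU): ISSUE — free A2,Mu0,Ld1,B1 rp3 wp1
slot 3 (MEM): ISSUE — free A2,Mu0,Ld0,B1 rp1 wp1
slot 4 (MUL): stall FU — free A2,Mu0,Ld0,B1 rp1 wp1
slot 5 (BR): stall RD_PORT — free A2,Mu0,Ld0,B1 rp1 wp1
slot 6 (MUL): stall FU — free A2,Mu0,Ld0,B1 rp1 wp1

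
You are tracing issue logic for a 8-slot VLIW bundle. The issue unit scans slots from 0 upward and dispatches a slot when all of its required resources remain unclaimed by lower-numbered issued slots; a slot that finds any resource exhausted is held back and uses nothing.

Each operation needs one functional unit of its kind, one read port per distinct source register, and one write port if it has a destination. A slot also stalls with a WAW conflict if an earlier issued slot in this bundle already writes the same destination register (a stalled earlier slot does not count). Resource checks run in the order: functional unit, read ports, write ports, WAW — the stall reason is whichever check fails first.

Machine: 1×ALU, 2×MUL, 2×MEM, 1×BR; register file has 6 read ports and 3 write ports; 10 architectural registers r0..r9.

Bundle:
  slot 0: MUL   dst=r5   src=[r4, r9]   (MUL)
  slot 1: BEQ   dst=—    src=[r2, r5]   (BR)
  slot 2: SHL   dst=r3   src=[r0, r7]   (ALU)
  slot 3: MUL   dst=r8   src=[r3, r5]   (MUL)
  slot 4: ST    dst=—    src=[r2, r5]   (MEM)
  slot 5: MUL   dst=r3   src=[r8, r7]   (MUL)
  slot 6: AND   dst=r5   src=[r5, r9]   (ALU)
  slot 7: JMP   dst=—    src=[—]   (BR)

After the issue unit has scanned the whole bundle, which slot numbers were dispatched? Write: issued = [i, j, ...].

slot 0 (MUL): ISSUE — free A1,Mu1,Ld2,B1 rp4 wp2
slot 1 (BR): ISSUE — free A1,Mu1,Ld2,B0 rp2 wp2
slot 2 (ALU): ISSUE — free A0,Mu1,Ld2,B0 rp0 wp1
slot 3 (MUL): stall RD_PORT — free A0,Mu1,Ld2,B0 rp0 wp1
slot 4 (MEM): stall RD_PORT — free A0,Mu1,Ld2,B0 rp0 wp1
slot 5 (MUL): stall RD_PORT — free A0,Mu1,Ld2,B0 rp0 wp1
slot 6 (ALU): stall FU — free A0,Mu1,Ld2,B0 rp0 wp1
slot 7 (BR): stall FU — free A0,Mu1,Ld2,B0 rp0 wp1

issued = [0, 1, 2]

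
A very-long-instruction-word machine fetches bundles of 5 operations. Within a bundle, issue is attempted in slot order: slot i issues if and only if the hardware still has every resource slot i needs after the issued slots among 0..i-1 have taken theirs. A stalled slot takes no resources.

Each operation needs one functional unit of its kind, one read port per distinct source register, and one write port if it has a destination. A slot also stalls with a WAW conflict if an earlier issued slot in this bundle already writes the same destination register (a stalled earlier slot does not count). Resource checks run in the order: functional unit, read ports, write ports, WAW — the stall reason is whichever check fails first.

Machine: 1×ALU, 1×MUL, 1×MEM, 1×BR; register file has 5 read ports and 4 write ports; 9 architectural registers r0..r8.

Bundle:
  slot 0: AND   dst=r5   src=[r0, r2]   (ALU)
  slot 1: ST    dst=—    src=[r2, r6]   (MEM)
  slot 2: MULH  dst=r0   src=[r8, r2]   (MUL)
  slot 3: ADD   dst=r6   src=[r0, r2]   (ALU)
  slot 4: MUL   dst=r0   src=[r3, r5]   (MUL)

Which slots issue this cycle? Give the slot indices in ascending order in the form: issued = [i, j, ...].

issued = [0, 1]

slot 0 (ALU): ISSUE — free A0,Mu1,Ld1,B1 rp3 wp3
slot 1 (MEM): ISSUE — free A0,Mu1,Ld0,B1 rp1 wp3
slot 2 (MUL): stall RD_PORT — free A0,Mu1,Ld0,B1 rp1 wp3
slot 3 (ALU): stall FU — free A0,Mu1,Ld0,B1 rp1 wp3
slot 4 (MUL): stall RD_PORT — free A0,Mu1,Ld0,B1 rp1 wp3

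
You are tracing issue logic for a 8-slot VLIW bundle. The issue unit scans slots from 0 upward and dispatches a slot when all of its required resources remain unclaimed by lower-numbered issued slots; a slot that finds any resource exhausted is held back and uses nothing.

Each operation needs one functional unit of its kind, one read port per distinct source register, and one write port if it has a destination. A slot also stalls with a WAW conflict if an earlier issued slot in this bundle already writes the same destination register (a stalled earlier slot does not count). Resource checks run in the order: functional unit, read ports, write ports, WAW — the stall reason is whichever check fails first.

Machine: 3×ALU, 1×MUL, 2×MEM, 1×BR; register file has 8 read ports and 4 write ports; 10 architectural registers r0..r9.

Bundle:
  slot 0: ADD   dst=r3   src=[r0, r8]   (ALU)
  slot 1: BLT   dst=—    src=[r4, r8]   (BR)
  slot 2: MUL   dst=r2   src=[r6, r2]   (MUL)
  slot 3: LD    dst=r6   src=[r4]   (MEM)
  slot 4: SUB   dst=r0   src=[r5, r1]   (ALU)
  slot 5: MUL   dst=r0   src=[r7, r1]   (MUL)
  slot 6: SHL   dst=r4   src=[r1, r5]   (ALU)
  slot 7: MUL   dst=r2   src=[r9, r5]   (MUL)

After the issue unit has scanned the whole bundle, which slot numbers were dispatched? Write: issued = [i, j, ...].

issued = [0, 1, 2, 3]

slot 0 (ALU): ISSUE — free A2,Mu1,Ld2,B1 rp6 wp3
slot 1 (BR): ISSUE — free A2,Mu1,Ld2,B0 rp4 wp3
slot 2 (MUL): ISSUE — free A2,Mu0,Ld2,B0 rp2 wp2
slot 3 (MEM): ISSUE — free A2,Mu0,Ld1,B0 rp1 wp1
slot 4 (ALU): stall RD_PORT — free A2,Mu0,Ld1,B0 rp1 wp1
slot 5 (MUL): stall FU — free A2,Mu0,Ld1,B0 rp1 wp1
slot 6 (ALU): stall RD_PORT — free A2,Mu0,Ld1,B0 rp1 wp1
slot 7 (MUL): stall FU — free A2,Mu0,Ld1,B0 rp1 wp1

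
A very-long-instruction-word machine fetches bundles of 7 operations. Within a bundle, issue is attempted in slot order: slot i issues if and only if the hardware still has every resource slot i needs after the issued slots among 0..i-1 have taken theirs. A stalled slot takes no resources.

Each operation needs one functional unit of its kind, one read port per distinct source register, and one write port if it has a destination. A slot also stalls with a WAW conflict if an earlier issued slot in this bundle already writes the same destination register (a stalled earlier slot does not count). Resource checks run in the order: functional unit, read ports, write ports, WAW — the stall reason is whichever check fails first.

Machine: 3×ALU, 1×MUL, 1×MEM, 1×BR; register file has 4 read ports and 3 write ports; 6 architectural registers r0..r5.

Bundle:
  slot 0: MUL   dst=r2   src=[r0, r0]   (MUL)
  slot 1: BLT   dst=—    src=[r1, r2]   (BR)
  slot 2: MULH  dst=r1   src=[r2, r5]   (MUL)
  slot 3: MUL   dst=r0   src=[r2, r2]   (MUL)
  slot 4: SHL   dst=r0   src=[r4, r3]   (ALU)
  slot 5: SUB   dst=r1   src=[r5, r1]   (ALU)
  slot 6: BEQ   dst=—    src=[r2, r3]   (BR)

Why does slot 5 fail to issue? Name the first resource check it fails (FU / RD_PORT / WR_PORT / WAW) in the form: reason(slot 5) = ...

reason(slot 5) = RD_PORT

(0) want 1×MUL +1rd +1wr — yes → AL3|MU0|ME1|BR1|rd3|wr2
(1) want 1×BR +2rd +0wr — yes → AL3|MU0|ME1|BR0|rd1|wr2
(2) want 1×MUL +2rd +1wr — FU → AL3|MU0|ME1|BR0|rd1|wr2
(3) want 1×MUL +1rd +1wr — FU → AL3|MU0|ME1|BR0|rd1|wr2
(4) want 1×ALU +2rd +1wr — RD_PORT → AL3|MU0|ME1|BR0|rd1|wr2
(5) want 1×ALU +2rd +1wr — RD_PORT → AL3|MU0|ME1|BR0|rd1|wr2
(6) want 1×BR +2rd +0wr — FU → AL3|MU0|ME1|BR0|rd1|wr2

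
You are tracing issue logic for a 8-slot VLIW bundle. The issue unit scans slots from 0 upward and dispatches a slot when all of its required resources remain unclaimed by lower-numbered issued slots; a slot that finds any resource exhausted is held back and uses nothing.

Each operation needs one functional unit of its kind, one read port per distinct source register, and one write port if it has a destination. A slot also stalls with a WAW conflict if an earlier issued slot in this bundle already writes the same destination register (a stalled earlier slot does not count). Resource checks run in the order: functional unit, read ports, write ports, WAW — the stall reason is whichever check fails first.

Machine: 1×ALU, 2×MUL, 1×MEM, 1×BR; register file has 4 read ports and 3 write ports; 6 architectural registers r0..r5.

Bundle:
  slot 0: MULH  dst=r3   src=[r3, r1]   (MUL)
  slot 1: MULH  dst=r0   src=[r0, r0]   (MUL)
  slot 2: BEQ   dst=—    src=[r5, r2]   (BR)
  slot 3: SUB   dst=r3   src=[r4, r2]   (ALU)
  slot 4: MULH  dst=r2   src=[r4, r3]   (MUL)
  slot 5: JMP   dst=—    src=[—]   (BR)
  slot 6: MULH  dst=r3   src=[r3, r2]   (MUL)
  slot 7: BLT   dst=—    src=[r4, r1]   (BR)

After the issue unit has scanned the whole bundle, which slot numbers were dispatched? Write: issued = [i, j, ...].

#0 MUL src=r3,r1 dispatched  <A:1 Mu:1 Ld:1 B:1 rd:2 wr:2>
#1 MUL src=r0,r0 dispatched  <A:1 Mu:0 Ld:1 B:1 rd:1 wr:1>
#2 BR src=r5,r2 held:RD_PORT  <A:1 Mu:0 Ld:1 B:1 rd:1 wr:1>
#3 ALU src=r4,r2 held:RD_PORT  <A:1 Mu:0 Ld:1 B:1 rd:1 wr:1>
#4 MUL src=r4,r3 held:FU  <A:1 Mu:0 Ld:1 B:1 rd:1 wr:1>
#5 BR src=- dispatched  <A:1 Mu:0 Ld:1 B:0 rd:1 wr:1>
#6 MUL src=r3,r2 held:FU  <A:1 Mu:0 Ld:1 B:0 rd:1 wr:1>
#7 BR src=r4,r1 held:FU  <A:1 Mu:0 Ld:1 B:0 rd:1 wr:1>

issued = [0, 1, 5]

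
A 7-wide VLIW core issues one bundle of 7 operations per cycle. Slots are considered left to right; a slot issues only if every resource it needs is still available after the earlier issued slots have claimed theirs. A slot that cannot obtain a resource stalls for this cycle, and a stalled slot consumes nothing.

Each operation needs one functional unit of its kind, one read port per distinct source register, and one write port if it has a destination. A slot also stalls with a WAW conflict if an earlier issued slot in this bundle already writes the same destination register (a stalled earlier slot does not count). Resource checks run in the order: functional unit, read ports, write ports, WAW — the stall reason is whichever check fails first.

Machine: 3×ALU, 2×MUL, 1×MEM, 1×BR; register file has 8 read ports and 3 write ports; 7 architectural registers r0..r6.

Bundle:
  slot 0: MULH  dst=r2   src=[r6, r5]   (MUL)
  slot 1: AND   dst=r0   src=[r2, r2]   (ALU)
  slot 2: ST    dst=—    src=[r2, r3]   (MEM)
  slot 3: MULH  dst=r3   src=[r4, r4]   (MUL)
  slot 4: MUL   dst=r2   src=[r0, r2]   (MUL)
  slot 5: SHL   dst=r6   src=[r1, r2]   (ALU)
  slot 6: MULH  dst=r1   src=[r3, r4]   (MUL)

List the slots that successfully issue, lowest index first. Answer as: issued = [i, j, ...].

issued = [0, 1, 2, 3]

#0 MUL src=r6,r5 dispatched  <A:3 Mu:1 Ld:1 B:1 rd:6 wr:2>
#1 ALU src=r2,r2 dispatched  <A:2 Mu:1 Ld:1 B:1 rd:5 wr:1>
#2 MEM src=r2,r3 dispatched  <A:2 Mu:1 Ld:0 B:1 rd:3 wr:1>
#3 MUL src=r4,r4 dispatched  <A:2 Mu:0 Ld:0 B:1 rd:2 wr:0>
#4 MUL src=r0,r2 held:FU  <A:2 Mu:0 Ld:0 B:1 rd:2 wr:0>
#5 ALU src=r1,r2 held:WR_PORT  <A:2 Mu:0 Ld:0 B:1 rd:2 wr:0>
#6 MUL src=r3,r4 held:FU  <A:2 Mu:0 Ld:0 B:1 rd:2 wr:0>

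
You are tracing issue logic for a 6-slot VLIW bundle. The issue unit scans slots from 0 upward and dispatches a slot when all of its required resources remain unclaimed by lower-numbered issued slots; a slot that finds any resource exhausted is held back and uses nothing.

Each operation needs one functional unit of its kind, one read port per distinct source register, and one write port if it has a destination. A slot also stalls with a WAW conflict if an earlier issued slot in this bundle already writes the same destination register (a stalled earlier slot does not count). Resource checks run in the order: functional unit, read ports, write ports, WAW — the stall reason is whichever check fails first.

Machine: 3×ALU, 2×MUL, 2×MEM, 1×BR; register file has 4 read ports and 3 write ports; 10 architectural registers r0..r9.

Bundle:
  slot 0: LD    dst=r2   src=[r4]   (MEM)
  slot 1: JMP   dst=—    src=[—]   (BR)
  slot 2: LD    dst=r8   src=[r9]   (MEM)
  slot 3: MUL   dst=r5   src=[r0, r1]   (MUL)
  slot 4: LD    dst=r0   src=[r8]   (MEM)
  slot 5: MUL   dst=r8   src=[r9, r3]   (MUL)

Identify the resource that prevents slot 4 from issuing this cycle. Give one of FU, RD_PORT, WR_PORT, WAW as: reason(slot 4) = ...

[0] MEM needs rd=1 wr=1: ok; after: ALU=3 MUL=2 MEM=1 BR=1, R=3, W=2
[1] BR needs rd=0 wr=0: ok; after: ALU=3 MUL=2 MEM=1 BR=0, R=3, W=2
[2] MEM needs rd=1 wr=1: ok; after: ALU=3 MUL=2 MEM=0 BR=0, R=2, W=1
[3] MUL needs rd=2 wr=1: ok; after: ALU=3 MUL=1 MEM=0 BR=0, R=0, W=0
[4] MEM needs rd=1 wr=1: FU; after: ALU=3 MUL=1 MEM=0 BR=0, R=0, W=0
[5] MUL needs rd=2 wr=1: RD_PORT; after: ALU=3 MUL=1 MEM=0 BR=0, R=0, W=0

reason(slot 4) = FU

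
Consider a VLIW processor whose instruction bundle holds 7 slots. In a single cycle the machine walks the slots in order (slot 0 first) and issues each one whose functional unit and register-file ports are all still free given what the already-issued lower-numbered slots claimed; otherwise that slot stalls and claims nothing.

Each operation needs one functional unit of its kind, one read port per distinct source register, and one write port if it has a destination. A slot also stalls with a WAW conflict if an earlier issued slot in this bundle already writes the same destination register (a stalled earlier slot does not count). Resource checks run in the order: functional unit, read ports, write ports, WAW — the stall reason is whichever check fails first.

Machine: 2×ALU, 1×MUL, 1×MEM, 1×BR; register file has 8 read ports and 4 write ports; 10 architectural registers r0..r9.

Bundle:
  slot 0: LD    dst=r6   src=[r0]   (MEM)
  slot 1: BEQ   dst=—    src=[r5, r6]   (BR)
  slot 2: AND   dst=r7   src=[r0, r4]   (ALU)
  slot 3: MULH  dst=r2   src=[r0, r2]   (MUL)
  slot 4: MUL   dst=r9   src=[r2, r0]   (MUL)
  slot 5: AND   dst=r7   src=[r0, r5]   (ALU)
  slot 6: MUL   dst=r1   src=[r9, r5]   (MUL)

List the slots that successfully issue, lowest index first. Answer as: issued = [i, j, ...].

issued = [0, 1, 2, 3]

#0 MEM src=r0 dispatched  <A:2 Mu:1 Ld:0 B:1 rd:7 wr:3>
#1 BR src=r5,r6 dispatched  <A:2 Mu:1 Ld:0 B:0 rd:5 wr:3>
#2 ALU src=r0,r4 dispatched  <A:1 Mu:1 Ld:0 B:0 rd:3 wr:2>
#3 MUL src=r0,r2 dispatched  <A:1 Mu:0 Ld:0 B:0 rd:1 wr:1>
#4 MUL src=r2,r0 held:FU  <A:1 Mu:0 Ld:0 B:0 rd:1 wr:1>
#5 ALU src=r0,r5 held:RD_PORT  <A:1 Mu:0 Ld:0 B:0 rd:1 wr:1>
#6 MUL src=r9,r5 held:FU  <A:1 Mu:0 Ld:0 B:0 rd:1 wr:1>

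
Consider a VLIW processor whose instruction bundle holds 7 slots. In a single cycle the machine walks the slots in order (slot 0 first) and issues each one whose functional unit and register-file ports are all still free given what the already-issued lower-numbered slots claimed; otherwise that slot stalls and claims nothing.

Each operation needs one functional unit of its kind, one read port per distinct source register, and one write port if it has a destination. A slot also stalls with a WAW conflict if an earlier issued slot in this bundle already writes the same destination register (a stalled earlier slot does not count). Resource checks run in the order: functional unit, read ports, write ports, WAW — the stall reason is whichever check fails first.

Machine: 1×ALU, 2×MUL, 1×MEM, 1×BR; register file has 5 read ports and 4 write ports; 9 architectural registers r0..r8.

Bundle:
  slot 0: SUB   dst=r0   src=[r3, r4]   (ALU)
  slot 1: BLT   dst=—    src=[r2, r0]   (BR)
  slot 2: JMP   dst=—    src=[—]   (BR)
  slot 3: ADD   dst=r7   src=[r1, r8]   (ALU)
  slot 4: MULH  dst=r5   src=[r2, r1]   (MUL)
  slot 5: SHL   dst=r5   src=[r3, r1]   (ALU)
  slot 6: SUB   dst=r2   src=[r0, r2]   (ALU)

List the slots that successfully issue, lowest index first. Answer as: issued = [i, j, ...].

issued = [0, 1]

  0. ALU→r0 ⇒ go  {0A/2Mu/1Ld/1B | 3r 3w}
  1. BR ⇒ go  {0A/2Mu/1Ld/0B | 1r 3w}
  2. BR ⇒ no(FU)  {0A/2Mu/1Ld/0B | 1r 3w}
  3. ALU→r7 ⇒ no(FU)  {0A/2Mu/1Ld/0B | 1r 3w}
  4. MUL→r5 ⇒ no(RD_PORT)  {0A/2Mu/1Ld/0B | 1r 3w}
  5. ALU→r5 ⇒ no(FU)  {0A/2Mu/1Ld/0B | 1r 3w}
  6. ALU→r2 ⇒ no(FU)  {0A/2Mu/1Ld/0B | 1r 3w}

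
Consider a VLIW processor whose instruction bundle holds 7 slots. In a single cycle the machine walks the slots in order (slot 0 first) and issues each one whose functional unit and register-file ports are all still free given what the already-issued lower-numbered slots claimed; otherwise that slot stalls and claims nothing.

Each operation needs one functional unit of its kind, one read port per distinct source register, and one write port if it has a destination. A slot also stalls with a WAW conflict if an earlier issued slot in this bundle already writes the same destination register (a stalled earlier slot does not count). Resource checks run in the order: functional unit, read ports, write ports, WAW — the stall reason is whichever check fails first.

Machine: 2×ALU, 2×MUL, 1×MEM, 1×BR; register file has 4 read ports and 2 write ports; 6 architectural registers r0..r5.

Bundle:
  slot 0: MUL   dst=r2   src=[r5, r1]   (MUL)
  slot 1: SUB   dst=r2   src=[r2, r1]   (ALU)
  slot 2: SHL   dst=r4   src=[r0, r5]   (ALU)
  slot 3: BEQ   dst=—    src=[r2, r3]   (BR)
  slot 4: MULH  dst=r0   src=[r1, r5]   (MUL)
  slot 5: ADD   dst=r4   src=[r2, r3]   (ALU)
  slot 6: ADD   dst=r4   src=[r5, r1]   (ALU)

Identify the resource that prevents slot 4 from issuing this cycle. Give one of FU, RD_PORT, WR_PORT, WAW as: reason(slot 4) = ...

[0] MUL needs rd=2 wr=1: ok; after: ALU=2 MUL=1 MEM=1 BR=1, R=2, W=1
[1] ALU needs rd=2 wr=1: WAW; after: ALU=2 MUL=1 MEM=1 BR=1, R=2, W=1
[2] ALU needs rd=2 wr=1: ok; after: ALU=1 MUL=1 MEM=1 BR=1, R=0, W=0
[3] BR needs rd=2 wr=0: RD_PORT; after: ALU=1 MUL=1 MEM=1 BR=1, R=0, W=0
[4] MUL needs rd=2 wr=1: RD_PORT; after: ALU=1 MUL=1 MEM=1 BR=1, R=0, W=0
[5] ALU needs rd=2 wr=1: RD_PORT; after: ALU=1 MUL=1 MEM=1 BR=1, R=0, W=0
[6] ALU needs rd=2 wr=1: RD_PORT; after: ALU=1 MUL=1 MEM=1 BR=1, R=0, W=0

reason(slot 4) = RD_PORT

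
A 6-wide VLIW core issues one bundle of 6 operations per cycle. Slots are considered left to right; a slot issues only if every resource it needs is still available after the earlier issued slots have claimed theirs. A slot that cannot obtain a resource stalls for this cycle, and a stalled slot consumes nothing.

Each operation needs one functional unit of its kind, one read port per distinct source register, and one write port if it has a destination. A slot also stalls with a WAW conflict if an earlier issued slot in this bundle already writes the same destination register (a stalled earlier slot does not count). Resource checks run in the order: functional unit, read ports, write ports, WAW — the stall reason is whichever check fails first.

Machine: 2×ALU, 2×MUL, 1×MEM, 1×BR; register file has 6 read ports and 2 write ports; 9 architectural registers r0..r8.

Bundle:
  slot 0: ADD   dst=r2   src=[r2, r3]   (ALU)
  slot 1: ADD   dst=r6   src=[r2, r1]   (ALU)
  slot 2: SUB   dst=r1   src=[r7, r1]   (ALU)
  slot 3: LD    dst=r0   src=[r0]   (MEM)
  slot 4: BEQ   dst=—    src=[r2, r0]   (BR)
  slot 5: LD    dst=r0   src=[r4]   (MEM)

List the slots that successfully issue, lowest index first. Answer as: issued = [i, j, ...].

issued = [0, 1, 4]

  0. ALU→r2 ⇒ go  {1A/2Mu/1Ld/1B | 4r 1w}
  1. ALU→r6 ⇒ go  {0A/2Mu/1Ld/1B | 2r 0w}
  2. ALU→r1 ⇒ no(FU)  {0A/2Mu/1Ld/1B | 2r 0w}
  3. MEM→r0 ⇒ no(WR_PORT)  {0A/2Mu/1Ld/1B | 2r 0w}
  4. BR ⇒ go  {0A/2Mu/1Ld/0B | 0r 0w}
  5. MEM→r0 ⇒ no(RD_PORT)  {0A/2Mu/1Ld/0B | 0r 0w}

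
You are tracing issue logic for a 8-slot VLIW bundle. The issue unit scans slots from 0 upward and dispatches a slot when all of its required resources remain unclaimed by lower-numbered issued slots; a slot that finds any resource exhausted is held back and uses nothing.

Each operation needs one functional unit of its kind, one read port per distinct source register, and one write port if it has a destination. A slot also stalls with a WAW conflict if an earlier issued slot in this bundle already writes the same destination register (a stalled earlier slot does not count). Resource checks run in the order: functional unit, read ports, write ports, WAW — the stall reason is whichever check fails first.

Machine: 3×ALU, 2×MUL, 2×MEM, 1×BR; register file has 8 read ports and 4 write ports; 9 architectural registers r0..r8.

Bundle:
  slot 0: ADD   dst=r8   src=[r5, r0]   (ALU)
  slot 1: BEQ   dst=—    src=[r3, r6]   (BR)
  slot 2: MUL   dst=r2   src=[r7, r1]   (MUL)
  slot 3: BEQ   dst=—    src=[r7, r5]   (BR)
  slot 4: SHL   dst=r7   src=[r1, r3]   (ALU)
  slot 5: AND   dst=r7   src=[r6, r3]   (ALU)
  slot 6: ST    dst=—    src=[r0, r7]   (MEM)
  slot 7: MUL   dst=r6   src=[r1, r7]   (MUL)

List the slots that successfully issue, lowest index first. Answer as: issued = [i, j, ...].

[0] ALU needs rd=2 wr=1: ok; after: ALU=2 MUL=2 MEM=2 BR=1, R=6, W=3
[1] BR needs rd=2 wr=0: ok; after: ALU=2 MUL=2 MEM=2 BR=0, R=4, W=3
[2] MUL needs rd=2 wr=1: ok; after: ALU=2 MUL=1 MEM=2 BR=0, R=2, W=2
[3] BR needs rd=2 wr=0: FU; after: ALU=2 MUL=1 MEM=2 BR=0, R=2, W=2
[4] ALU needs rd=2 wr=1: ok; after: ALU=1 MUL=1 MEM=2 BR=0, R=0, W=1
[5] ALU needs rd=2 wr=1: RD_PORT; after: ALU=1 MUL=1 MEM=2 BR=0, R=0, W=1
[6] MEM needs rd=2 wr=0: RD_PORT; after: ALU=1 MUL=1 MEM=2 BR=0, R=0, W=1
[7] MUL needs rd=2 wr=1: RD_PORT; after: ALU=1 MUL=1 MEM=2 BR=0, R=0, W=1

issued = [0, 1, 2, 4]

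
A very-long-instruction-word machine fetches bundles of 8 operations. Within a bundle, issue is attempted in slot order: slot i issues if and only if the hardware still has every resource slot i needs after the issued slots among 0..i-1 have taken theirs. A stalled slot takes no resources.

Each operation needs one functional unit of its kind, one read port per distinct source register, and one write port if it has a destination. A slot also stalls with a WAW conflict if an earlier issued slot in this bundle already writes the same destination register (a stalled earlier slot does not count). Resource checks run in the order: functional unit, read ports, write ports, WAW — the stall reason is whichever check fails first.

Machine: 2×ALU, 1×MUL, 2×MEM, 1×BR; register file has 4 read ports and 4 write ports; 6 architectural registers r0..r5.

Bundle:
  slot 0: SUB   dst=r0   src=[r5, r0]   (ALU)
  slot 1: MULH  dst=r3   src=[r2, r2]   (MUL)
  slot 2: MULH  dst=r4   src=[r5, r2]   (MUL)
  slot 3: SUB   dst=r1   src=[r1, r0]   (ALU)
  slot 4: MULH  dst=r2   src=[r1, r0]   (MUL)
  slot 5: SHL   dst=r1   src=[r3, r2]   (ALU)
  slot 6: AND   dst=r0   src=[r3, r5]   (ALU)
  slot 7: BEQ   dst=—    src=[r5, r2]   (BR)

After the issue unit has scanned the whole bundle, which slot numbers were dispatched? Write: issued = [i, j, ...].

(0) want 1×ALU +2rd +1wr — yes → AL1|MU1|ME2|BR1|rd2|wr3
(1) want 1×MUL +1rd +1wr — yes → AL1|MU0|ME2|BR1|rd1|wr2
(2) want 1×MUL +2rd +1wr — FU → AL1|MU0|ME2|BR1|rd1|wr2
(3) want 1×ALU +2rd +1wr — RD_PORT → AL1|MU0|ME2|BR1|rd1|wr2
(4) want 1×MUL +2rd +1wr — FU → AL1|MU0|ME2|BR1|rd1|wr2
(5) want 1×ALU +2rd +1wr — RD_PORT → AL1|MU0|ME2|BR1|rd1|wr2
(6) want 1×ALU +2rd +1wr — RD_PORT → AL1|MU0|ME2|BR1|rd1|wr2
(7) want 1×BR +2rd +0wr — RD_PORT → AL1|MU0|ME2|BR1|rd1|wr2

issued = [0, 1]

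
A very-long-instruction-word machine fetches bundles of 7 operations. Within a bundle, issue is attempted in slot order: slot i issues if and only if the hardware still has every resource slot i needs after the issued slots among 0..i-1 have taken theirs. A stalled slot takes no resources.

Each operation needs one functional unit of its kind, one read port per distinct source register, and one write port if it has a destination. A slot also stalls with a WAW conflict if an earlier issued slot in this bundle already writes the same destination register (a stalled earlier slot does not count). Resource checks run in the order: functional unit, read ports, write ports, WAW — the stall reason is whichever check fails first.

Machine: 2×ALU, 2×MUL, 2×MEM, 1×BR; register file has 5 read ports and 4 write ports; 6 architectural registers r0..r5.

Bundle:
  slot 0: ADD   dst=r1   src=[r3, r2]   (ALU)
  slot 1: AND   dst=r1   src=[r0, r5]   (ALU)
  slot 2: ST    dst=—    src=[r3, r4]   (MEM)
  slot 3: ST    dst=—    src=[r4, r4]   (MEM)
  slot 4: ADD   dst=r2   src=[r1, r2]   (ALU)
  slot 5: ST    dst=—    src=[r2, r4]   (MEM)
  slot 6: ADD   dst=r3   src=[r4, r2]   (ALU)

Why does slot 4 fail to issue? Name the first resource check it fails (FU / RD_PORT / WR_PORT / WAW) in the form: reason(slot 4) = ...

reason(slot 4) = RD_PORT

  0. ALU→r1 ⇒ go  {1A/2Mu/2Ld/1B | 3r 3w}
  1. ALU→r1 ⇒ no(WAW)  {1A/2Mu/2Ld/1B | 3r 3w}
  2. MEM ⇒ go  {1A/2Mu/1Ld/1B | 1r 3w}
  3. MEM ⇒ go  {1A/2Mu/0Ld/1B | 0r 3w}
  4. ALU→r2 ⇒ no(RD_PORT)  {1A/2Mu/0Ld/1B | 0r 3w}
  5. MEM ⇒ no(FU)  {1A/2Mu/0Ld/1B | 0r 3w}
  6. ALU→r3 ⇒ no(RD_PORT)  {1A/2Mu/0Ld/1B | 0r 3w}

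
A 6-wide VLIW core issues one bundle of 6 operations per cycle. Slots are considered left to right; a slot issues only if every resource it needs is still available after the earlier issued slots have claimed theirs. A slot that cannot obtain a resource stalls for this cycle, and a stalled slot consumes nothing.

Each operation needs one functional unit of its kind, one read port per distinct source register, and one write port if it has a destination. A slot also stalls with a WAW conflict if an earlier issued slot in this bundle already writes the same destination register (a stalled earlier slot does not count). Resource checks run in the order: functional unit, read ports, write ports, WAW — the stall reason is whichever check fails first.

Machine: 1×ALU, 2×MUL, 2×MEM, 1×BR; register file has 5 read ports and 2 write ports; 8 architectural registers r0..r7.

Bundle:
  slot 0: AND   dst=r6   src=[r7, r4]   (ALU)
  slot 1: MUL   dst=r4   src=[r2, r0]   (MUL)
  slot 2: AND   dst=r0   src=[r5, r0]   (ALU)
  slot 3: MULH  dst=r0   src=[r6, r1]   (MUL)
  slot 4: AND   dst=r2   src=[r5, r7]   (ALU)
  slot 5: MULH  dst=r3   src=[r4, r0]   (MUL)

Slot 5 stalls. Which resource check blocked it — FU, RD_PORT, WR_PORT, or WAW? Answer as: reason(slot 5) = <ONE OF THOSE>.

  0. ALU→r6 ⇒ go  {0A/2Mu/2Ld/1B | 3r 1w}
  1. MUL→r4 ⇒ go  {0A/1Mu/2Ld/1B | 1r 0w}
  2. ALU→r0 ⇒ no(FU)  {0A/1Mu/2Ld/1B | 1r 0w}
  3. MUL→r0 ⇒ no(RD_PORT)  {0A/1Mu/2Ld/1B | 1r 0w}
  4. ALU→r2 ⇒ no(FU)  {0A/1Mu/2Ld/1B | 1r 0w}
  5. MUL→r3 ⇒ no(RD_PORT)  {0A/1Mu/2Ld/1B | 1r 0w}

reason(slot 5) = RD_PORT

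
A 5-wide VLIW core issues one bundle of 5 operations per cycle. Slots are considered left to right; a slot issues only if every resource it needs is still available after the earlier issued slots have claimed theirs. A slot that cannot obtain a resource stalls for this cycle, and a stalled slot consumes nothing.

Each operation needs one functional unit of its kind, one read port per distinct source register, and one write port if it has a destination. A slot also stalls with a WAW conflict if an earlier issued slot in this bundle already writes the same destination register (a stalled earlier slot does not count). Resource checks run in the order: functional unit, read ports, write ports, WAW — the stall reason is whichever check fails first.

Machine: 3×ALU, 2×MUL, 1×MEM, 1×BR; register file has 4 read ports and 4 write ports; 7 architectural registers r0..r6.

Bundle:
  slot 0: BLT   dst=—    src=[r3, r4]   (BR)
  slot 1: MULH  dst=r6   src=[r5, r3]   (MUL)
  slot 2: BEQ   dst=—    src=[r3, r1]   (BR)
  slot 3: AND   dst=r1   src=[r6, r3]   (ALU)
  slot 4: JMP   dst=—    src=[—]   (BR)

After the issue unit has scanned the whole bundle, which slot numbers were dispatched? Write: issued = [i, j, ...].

issued = [0, 1]

[0] BR needs rd=2 wr=0: ok; after: ALU=3 MUL=2 MEM=1 BR=0, R=2, W=4
[1] MUL needs rd=2 wr=1: ok; after: ALU=3 MUL=1 MEM=1 BR=0, R=0, W=3
[2] BR needs rd=2 wr=0: FU; after: ALU=3 MUL=1 MEM=1 BR=0, R=0, W=3
[3] ALU needs rd=2 wr=1: RD_PORT; after: ALU=3 MUL=1 MEM=1 BR=0, R=0, W=3
[4] BR needs rd=0 wr=0: FU; after: ALU=3 MUL=1 MEM=1 BR=0, R=0, W=3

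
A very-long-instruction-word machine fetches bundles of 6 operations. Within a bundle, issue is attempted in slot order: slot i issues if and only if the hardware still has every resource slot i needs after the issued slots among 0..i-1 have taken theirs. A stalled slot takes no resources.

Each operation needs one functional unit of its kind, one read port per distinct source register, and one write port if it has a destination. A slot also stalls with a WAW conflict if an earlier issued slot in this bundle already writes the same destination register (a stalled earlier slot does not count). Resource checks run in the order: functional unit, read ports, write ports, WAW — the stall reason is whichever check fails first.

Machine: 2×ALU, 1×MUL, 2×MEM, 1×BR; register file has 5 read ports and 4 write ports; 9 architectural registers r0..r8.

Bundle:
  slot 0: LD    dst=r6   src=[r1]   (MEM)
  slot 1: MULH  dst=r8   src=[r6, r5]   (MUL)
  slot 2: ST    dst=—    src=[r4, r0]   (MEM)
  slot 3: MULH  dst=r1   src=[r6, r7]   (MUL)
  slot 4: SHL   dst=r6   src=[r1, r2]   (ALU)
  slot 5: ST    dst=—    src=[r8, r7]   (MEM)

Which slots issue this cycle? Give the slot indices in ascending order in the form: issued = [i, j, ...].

issued = [0, 1, 2]

(0) want 1×MEM +1rd +1wr — yes → AL2|MU1|ME1|BR1|rd4|wr3
(1) want 1×MUL +2rd +1wr — yes → AL2|MU0|ME1|BR1|rd2|wr2
(2) want 1×MEM +2rd +0wr — yes → AL2|MU0|ME0|BR1|rd0|wr2
(3) want 1×MUL +2rd +1wr — FU → AL2|MU0|ME0|BR1|rd0|wr2
(4) want 1×ALU +2rd +1wr — RD_PORT → AL2|MU0|ME0|BR1|rd0|wr2
(5) want 1×MEM +2rd +0wr — FU → AL2|MU0|ME0|BR1|rd0|wr2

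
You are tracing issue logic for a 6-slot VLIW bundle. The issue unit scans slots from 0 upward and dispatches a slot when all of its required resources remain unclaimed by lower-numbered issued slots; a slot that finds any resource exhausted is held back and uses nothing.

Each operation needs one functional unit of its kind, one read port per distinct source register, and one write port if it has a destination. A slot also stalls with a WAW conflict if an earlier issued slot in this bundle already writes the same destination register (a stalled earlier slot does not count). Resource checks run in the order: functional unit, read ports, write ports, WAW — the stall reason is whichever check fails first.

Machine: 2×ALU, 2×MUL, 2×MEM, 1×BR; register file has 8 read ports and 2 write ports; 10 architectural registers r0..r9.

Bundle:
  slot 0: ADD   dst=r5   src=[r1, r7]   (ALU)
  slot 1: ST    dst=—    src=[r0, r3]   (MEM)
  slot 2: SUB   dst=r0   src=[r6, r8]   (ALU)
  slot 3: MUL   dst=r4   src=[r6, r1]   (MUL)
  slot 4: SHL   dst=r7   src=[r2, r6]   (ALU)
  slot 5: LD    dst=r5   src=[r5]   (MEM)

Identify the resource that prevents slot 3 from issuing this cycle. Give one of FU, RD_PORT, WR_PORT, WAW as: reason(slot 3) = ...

  0. ALU→r5 ⇒ go  {1A/2Mu/2Ld/1B | 6r 1w}
  1. MEM ⇒ go  {1A/2Mu/1Ld/1B | 4r 1w}
  2. ALU→r0 ⇒ go  {0A/2Mu/1Ld/1B | 2r 0w}
  3. MUL→r4 ⇒ no(WR_PORT)  {0A/2Mu/1Ld/1B | 2r 0w}
  4. ALU→r7 ⇒ no(FU)  {0A/2Mu/1Ld/1B | 2r 0w}
  5. MEM→r5 ⇒ no(WR_PORT)  {0A/2Mu/1Ld/1B | 2r 0w}

reason(slot 3) = WR_PORT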